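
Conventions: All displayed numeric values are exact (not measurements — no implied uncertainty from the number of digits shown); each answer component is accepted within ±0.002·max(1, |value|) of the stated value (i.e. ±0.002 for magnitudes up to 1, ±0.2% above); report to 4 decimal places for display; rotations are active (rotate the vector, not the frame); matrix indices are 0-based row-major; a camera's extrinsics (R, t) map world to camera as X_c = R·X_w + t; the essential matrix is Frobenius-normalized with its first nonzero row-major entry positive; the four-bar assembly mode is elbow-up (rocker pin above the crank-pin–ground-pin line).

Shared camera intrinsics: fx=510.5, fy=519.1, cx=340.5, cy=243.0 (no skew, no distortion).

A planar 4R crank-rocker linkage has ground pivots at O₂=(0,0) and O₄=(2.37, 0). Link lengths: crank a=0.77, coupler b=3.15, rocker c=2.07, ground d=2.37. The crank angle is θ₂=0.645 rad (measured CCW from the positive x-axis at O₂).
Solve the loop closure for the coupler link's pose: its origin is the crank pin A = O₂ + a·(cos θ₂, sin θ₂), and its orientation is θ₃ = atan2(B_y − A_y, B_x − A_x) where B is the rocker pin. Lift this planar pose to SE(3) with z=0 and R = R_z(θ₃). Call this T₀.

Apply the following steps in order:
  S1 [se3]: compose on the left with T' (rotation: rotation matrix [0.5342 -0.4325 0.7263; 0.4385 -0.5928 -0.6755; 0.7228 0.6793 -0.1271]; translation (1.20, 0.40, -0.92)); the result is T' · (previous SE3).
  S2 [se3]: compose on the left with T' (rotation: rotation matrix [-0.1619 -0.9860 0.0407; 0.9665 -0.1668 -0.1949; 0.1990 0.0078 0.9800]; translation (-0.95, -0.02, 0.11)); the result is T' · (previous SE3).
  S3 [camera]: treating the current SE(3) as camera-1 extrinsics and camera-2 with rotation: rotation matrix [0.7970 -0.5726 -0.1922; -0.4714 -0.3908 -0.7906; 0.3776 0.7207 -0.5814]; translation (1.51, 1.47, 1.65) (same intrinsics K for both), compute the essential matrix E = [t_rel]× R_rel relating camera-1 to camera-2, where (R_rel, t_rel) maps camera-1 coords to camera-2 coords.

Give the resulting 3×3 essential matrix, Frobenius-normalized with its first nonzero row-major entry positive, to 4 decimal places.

matrix = [0.4953 0.1077 0.4930; -0.4665 0.1409 0.4401; 0.1895 -0.0556 -0.1726]

source (fourbar_fk): coupler pose = R=[0.9146 -0.4044 0.0000; 0.4044 0.9146 0.0000; 0.0000 0.0000 1.0000], t=(0.6153, 0.4629, 0.0000)
after S1 (compose_se3): R=[0.3137 -0.6116 0.7263; 0.1613 -0.7195 -0.6755; 0.9357 0.3290 -0.1271], t=(1.3285, 0.3953, -0.1608)
after S2 (compose_se3): R=[-0.1717 0.8218 0.5432; 0.0939 -0.5353 0.8394; 0.9807 0.1951 0.0147], t=(-1.5615, 1.2294, 0.2198)
after S3 (essential): [0.4953 0.1077 0.4930; -0.4665 0.1409 0.4401; 0.1895 -0.0556 -0.1726]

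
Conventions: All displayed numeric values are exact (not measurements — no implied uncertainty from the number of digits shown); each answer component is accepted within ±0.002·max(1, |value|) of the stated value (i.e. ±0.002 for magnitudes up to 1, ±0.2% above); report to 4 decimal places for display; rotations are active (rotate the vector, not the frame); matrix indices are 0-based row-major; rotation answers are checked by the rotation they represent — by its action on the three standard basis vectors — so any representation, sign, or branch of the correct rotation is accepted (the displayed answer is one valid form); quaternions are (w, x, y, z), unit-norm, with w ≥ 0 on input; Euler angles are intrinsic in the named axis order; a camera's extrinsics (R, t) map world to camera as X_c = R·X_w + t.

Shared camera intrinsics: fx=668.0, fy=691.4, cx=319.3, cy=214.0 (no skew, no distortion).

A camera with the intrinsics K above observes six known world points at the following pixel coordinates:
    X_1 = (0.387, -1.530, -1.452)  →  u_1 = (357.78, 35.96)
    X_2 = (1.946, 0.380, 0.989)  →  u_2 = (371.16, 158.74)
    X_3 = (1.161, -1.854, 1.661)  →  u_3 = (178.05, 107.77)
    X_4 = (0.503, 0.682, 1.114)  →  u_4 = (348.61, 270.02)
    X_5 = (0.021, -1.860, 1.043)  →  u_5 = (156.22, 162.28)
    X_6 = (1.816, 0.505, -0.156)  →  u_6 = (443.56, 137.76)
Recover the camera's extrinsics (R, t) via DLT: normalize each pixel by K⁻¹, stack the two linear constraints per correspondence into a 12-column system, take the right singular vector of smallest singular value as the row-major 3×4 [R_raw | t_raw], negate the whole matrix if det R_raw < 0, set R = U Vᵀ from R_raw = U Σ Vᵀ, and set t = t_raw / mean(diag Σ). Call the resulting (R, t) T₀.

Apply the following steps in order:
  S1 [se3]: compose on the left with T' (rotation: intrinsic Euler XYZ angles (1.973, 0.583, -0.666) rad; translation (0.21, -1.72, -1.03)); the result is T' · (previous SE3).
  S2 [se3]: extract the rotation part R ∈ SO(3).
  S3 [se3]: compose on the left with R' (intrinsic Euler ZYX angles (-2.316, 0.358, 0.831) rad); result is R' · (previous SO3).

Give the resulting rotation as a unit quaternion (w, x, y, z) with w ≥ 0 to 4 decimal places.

rotation (quat) = (0.2287, -0.8417, 0.2594, 0.4146)

source (pnp_recover): camera pose = R=[0.3140 0.7222 -0.6163; -0.7619 0.5790 0.2903; 0.5665 0.3784 0.7320], t=(0.3800, 0.3000, 6.4810)
after S1 (compose_se3): R=[0.1250 0.9810 0.1482; -0.2381 0.1746 -0.9554; -0.9632 0.0841 0.2554], t=(4.1821, -6.4538, -3.0426)
after S2 (rot_of_se3): [0.1250 0.9810 0.1482; -0.2381 0.1746 -0.9554; -0.9632 0.0841 0.2554]
after S3 (compose_so3): [0.5216 -0.6263 -0.5794; -0.2471 -0.7608 0.6001; -0.8167 -0.1698 -0.5516]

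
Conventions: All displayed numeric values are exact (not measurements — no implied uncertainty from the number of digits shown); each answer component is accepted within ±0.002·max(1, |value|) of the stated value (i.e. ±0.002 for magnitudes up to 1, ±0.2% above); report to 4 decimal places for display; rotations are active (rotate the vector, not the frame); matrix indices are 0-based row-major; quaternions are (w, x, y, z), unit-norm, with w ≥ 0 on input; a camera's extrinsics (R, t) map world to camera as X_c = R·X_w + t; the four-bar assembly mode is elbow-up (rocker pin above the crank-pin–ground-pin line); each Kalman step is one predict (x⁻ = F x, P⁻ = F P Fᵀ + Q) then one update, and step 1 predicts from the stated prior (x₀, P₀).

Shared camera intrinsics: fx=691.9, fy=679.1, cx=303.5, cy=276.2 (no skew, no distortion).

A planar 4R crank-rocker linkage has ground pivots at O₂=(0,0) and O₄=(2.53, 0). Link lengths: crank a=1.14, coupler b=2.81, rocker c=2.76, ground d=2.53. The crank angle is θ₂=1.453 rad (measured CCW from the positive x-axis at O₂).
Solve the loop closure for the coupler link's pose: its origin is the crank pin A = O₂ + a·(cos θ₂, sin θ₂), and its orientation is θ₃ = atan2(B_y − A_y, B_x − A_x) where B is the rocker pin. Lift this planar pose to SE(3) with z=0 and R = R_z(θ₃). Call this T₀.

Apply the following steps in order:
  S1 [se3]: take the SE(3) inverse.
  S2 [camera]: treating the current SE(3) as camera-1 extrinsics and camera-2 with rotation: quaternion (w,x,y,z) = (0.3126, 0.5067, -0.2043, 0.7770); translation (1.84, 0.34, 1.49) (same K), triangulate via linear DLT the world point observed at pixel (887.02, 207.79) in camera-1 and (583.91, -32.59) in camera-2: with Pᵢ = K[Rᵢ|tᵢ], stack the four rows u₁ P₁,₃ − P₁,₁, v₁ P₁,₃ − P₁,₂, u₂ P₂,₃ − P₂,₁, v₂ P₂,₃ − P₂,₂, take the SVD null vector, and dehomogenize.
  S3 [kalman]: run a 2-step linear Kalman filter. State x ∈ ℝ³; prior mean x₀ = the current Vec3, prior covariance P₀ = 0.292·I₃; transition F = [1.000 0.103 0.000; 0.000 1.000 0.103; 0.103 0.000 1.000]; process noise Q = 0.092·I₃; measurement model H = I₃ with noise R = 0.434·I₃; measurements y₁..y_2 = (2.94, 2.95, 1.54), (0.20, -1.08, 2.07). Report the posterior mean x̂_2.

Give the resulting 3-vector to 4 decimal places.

result = (1.3857, 1.0194, 1.7420)

source (fourbar_fk): coupler pose = R=[0.8156 -0.5786 0.0000; 0.5786 0.8156 0.0000; 0.0000 0.0000 1.0000], t=(0.1340, 1.1321, 0.0000)
after S1 (invert_se3): R=[0.8156 0.5786 0.0000; -0.5786 0.8156 0.0000; 0.0000 0.0000 1.0000], t=(-0.7643, -0.8458, 0.0000)
after S2 (triangulate): (1.1073, 1.6615, 1.3045)
after S3 (kf_track): (1.3857, 1.0194, 1.7420)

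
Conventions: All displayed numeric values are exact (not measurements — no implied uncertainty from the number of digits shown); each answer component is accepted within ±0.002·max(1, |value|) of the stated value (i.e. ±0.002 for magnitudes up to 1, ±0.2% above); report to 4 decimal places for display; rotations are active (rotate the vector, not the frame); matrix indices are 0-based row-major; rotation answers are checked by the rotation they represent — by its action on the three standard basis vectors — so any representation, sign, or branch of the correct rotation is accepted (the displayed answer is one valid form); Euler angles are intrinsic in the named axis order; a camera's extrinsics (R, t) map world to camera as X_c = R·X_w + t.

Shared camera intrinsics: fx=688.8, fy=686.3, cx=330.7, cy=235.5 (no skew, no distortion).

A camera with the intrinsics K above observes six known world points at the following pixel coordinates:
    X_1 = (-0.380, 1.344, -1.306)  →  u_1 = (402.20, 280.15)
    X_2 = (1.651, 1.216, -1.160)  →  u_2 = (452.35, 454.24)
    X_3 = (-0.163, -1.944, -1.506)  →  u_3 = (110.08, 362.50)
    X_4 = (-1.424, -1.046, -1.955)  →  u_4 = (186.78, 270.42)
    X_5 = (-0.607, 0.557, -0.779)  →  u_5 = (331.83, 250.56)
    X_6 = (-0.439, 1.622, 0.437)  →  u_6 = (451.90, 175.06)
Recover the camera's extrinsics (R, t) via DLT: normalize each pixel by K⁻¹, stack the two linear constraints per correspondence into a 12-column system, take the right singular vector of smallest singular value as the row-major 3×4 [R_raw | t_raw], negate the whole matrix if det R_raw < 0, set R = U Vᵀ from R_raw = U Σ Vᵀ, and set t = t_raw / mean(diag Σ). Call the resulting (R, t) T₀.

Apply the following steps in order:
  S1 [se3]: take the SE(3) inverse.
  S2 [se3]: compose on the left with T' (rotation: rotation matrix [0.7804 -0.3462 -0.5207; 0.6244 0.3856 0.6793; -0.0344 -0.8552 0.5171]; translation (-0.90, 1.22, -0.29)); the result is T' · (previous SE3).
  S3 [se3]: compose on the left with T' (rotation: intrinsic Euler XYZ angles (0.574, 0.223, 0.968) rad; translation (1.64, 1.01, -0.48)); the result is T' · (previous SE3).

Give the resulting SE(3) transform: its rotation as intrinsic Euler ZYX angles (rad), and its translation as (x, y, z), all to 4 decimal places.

rotation (euler_zyx) = (2.5271, 0.5016, 2.8862), translation = (-3.6144, 1.2443, 4.6399)

source (pnp_recover): camera pose = R=[0.2306 0.9723 0.0379; 0.8096 -0.1701 -0.5618; -0.5398 0.1602 -0.8264], t=(-0.3601, 0.3101, 6.3000)
after S1 (invert_se3): R=[0.2306 0.8096 -0.5398; 0.9723 -0.1701 0.1602; 0.0379 -0.5618 -0.8264], t=(3.2327, -0.6064, 5.3942)
after S2 (compose_se3): R=[-0.1765 0.9832 -0.0464; 0.5446 0.0583 -0.8366; -0.8199 -0.1729 -0.5458], t=(-0.9762, 6.6689, 2.9068)
after S3 (compose_se3): R=[-0.7164 0.4586 0.5258; 0.5055 0.8606 -0.0618; -0.4808 0.2215 -0.8484], t=(-3.6144, 1.2443, 4.6399)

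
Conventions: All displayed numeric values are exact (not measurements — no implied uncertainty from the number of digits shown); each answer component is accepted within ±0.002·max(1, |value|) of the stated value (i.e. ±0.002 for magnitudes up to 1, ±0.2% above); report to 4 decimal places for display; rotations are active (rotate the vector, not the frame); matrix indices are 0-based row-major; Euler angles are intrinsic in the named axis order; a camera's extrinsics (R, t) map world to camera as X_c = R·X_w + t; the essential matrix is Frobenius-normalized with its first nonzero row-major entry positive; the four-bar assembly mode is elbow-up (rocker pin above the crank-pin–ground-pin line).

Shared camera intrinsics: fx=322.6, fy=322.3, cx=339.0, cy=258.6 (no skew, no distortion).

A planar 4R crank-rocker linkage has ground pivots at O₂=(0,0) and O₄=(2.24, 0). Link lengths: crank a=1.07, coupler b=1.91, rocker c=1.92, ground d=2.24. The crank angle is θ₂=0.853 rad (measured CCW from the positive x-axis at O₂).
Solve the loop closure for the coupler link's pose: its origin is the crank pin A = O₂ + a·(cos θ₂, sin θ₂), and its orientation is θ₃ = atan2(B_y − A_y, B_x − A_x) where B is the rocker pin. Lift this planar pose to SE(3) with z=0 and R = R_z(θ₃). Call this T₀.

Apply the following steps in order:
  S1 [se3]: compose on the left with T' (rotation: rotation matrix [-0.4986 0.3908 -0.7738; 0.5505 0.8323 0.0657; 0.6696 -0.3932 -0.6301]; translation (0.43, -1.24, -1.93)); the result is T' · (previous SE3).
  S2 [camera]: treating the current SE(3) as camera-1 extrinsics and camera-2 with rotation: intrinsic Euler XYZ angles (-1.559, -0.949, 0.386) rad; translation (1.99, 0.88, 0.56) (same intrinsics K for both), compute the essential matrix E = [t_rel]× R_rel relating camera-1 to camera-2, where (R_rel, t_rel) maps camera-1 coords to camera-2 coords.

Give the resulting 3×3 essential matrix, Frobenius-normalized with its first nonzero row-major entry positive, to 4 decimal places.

source (fourbar_fk): coupler pose = R=[0.8123 -0.5832 0.0000; 0.5832 0.8123 0.0000; 0.0000 0.0000 1.0000], t=(0.7038, 0.8060, 0.0000)
after S1 (compose_se3): R=[-0.1771 0.6082 -0.7737; 0.9326 0.3550 0.0657; 0.3146 -0.7099 -0.6301], t=(0.3941, -0.1818, -1.7756)
after S2 (essential): [0.0865 -0.3508 0.1145; 0.4145 0.5061 -0.0868; -0.5578 0.2875 -0.1645]

matrix = [0.0865 -0.3508 0.1145; 0.4145 0.5061 -0.0868; -0.5578 0.2875 -0.1645]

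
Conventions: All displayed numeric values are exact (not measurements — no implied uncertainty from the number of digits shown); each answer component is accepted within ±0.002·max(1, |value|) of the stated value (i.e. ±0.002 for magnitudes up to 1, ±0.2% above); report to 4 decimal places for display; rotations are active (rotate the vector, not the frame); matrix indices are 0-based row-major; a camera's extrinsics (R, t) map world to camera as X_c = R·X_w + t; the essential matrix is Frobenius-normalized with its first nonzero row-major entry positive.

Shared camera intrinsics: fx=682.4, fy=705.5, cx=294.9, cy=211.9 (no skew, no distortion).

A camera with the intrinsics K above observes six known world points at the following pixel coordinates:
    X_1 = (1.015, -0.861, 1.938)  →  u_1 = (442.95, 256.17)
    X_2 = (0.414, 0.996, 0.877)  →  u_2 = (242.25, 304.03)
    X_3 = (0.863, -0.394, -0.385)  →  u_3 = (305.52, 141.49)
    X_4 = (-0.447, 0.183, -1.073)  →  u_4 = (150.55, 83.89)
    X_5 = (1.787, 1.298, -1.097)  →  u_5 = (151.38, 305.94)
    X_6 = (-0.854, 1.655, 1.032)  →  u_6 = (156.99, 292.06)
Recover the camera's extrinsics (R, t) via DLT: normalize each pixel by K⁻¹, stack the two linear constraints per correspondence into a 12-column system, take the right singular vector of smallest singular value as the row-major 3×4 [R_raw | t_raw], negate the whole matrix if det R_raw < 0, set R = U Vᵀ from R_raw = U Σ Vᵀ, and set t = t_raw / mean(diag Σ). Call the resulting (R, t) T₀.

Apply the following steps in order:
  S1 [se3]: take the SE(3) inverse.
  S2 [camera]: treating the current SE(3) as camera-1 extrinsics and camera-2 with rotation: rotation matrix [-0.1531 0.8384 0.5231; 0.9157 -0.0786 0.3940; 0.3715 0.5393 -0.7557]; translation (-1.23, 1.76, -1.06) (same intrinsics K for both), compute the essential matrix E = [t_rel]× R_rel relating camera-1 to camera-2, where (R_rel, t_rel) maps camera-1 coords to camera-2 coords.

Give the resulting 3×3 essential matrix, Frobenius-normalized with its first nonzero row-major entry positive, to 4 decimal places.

matrix = [0.4454 -0.3660 0.3705; -0.1163 -0.4111 -0.4349; 0.0616 -0.3613 -0.1561]

source (pnp_recover): camera pose = R=[0.5259 -0.7078 0.4717; 0.4385 0.7008 0.5626; -0.7288 -0.0890 0.6789], t=(-0.4600, -0.4700, 6.7099)
after S1 (invert_se3): R=[0.5259 0.4385 -0.7288; -0.7078 0.7008 -0.0890; 0.4717 0.5626 0.6789], t=(5.3381, 0.6012, -4.0740)
after S2 (essential): [0.4454 -0.3660 0.3705; -0.1163 -0.4111 -0.4349; 0.0616 -0.3613 -0.1561]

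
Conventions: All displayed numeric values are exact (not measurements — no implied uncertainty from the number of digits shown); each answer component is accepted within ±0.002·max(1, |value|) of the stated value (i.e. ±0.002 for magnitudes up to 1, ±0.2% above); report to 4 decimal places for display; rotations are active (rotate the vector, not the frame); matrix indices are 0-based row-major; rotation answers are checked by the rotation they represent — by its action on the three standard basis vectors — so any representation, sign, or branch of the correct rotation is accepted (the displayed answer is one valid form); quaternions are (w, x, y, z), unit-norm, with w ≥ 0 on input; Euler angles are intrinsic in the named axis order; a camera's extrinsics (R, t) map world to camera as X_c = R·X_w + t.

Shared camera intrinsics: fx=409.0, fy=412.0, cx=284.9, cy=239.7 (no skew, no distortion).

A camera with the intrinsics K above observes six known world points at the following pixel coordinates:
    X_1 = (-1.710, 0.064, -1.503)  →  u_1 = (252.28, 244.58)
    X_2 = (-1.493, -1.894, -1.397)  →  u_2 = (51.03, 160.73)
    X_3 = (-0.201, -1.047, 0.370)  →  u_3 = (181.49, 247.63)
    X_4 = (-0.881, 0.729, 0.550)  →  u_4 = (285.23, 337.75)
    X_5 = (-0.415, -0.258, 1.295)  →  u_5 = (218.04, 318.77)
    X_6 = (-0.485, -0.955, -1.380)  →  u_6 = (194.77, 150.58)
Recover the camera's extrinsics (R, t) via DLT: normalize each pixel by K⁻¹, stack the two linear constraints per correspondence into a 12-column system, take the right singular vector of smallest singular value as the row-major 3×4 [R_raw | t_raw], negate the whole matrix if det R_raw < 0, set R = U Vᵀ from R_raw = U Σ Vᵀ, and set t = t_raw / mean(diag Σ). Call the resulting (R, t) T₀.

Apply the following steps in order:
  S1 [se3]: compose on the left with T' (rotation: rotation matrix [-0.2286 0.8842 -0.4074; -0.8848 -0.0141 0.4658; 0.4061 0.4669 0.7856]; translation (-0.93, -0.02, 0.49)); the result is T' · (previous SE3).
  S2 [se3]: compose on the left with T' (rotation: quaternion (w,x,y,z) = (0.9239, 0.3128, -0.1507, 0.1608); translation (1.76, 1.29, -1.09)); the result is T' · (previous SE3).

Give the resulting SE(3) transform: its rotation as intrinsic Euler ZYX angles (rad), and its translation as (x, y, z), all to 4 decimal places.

rotation (euler_zyx) = (-2.8122, -0.0680, -0.0002), translation = (-3.0208, -0.1817, 2.9577)

source (pnp_recover): camera pose = R=[0.2313 0.9366 -0.2632; -0.5942 0.3502 0.7241; 0.7704 -0.0111 0.6375], t=(-0.3300, 0.0900, 5.6598)
after S1 (compose_se3): R=[-0.8921 0.1001 0.4407; 0.1626 -0.8388 0.5196; 0.4217 0.5351 0.7320], t=(-3.0806, 2.9070, 4.8441)
after S2 (compose_se3): R=[-0.9440 0.3235 0.0644; -0.3228 -0.9462 0.0218; 0.0680 -0.0002 0.9977], t=(-3.0208, -0.1817, 2.9577)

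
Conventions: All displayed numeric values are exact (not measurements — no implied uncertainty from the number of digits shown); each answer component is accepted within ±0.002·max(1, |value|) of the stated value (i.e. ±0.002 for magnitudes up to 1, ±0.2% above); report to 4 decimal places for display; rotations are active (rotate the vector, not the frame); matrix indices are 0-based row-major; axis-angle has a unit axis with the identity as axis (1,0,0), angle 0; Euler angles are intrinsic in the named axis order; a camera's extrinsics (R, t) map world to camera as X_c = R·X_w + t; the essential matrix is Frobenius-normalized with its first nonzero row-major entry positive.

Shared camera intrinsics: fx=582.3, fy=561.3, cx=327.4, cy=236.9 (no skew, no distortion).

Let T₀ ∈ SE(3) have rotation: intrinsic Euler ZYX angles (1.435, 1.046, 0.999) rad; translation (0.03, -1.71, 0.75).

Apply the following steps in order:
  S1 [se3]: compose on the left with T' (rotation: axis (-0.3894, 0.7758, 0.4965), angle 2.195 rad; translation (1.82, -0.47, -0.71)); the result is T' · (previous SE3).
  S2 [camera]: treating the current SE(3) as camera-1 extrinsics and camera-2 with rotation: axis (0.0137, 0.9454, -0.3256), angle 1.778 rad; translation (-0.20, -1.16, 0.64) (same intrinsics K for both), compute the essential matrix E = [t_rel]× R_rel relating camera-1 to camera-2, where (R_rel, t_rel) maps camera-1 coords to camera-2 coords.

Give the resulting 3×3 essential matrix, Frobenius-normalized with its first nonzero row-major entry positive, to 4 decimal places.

matrix = [0.0203 0.4576 0.4926; 0.1264 -0.5055 0.4771; 0.0012 0.1701 0.1396]

after S1 (compose_se3): R=[-0.7406 -0.4134 -0.5297; -0.6235 0.7167 0.3125; 0.2504 0.5617 -0.7886], t=(3.5595, -0.4088, -1.3868)
after S2 (essential): [0.0203 0.4576 0.4926; 0.1264 -0.5055 0.4771; 0.0012 0.1701 0.1396]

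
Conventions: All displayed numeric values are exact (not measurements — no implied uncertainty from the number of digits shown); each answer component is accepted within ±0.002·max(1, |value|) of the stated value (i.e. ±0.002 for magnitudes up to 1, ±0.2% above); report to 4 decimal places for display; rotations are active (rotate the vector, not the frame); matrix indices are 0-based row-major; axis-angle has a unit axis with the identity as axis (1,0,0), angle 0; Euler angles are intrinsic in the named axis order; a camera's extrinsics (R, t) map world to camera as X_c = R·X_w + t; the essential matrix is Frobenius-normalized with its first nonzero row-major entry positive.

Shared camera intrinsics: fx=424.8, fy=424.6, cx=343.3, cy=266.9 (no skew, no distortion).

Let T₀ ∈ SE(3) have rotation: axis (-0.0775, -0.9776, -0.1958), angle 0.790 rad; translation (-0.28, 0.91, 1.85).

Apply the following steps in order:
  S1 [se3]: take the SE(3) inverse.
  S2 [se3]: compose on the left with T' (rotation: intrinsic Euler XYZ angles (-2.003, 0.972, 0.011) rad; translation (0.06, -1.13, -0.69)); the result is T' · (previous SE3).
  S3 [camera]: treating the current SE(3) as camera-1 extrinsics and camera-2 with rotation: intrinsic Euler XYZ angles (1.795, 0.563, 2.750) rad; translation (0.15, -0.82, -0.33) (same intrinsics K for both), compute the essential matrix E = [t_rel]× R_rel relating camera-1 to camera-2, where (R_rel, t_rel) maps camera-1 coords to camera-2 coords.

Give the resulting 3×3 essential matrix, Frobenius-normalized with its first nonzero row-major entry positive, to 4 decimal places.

matrix = [0.0702 -0.1506 0.4428; 0.0262 0.1926 0.5446; 0.1089 -0.6542 0.0462]

after S1 (invert_se3): R=[0.7056 -0.1166 0.6989; 0.1615 0.9869 0.0016; -0.6899 0.1117 0.7152], t=(-0.9893, -0.8558, -1.6180)
after S2 (compose_se3): R=[-0.1732 0.0204 0.9847; -0.9519 -0.2600 -0.1621; 0.2527 -0.9654 0.0645], t=(-1.8287, -0.8601, 0.1400)
after S3 (essential): [0.0702 -0.1506 0.4428; 0.0262 0.1926 0.5446; 0.1089 -0.6542 0.0462]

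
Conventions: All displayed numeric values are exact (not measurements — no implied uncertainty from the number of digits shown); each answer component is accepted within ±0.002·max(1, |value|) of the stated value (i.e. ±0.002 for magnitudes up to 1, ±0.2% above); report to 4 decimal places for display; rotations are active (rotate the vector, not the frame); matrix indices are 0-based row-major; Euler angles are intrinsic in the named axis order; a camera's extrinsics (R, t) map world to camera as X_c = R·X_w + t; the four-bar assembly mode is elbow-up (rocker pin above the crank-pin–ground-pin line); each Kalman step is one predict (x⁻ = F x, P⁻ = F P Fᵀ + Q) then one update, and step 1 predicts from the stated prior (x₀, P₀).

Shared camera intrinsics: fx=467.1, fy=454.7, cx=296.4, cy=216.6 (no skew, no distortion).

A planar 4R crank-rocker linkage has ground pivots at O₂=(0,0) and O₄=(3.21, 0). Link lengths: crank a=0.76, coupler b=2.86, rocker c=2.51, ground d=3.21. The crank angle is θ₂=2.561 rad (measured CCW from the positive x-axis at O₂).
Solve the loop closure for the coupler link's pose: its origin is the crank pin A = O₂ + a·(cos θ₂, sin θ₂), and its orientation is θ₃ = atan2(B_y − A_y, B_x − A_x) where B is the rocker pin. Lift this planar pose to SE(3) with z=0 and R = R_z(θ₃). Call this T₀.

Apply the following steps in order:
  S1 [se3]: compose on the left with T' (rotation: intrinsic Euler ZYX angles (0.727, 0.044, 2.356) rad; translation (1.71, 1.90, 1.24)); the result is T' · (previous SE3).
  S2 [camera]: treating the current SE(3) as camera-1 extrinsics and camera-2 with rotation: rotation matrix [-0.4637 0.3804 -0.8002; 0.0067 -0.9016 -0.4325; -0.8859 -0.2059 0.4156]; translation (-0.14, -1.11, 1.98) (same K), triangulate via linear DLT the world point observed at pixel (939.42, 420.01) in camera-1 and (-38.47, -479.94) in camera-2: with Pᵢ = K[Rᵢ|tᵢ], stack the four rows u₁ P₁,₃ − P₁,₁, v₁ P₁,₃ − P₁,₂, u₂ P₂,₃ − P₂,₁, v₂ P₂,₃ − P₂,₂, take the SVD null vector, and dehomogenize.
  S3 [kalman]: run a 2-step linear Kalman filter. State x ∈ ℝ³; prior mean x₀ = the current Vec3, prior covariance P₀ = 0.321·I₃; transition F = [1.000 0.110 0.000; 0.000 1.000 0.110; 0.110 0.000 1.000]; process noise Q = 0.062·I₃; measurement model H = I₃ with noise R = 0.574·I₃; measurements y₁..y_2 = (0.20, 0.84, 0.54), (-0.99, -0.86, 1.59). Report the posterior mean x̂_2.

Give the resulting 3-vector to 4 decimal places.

source (fourbar_fk): coupler pose = R=[0.8266 -0.5627 0.0000; 0.5627 0.8266 0.0000; 0.0000 0.0000 1.0000], t=(-0.6355, 0.4169, 0.0000)
after S1 (compose_se3): R=[0.8945 -0.0124 0.4468; 0.2633 -0.7932 -0.5491; 0.3612 0.6088 -0.7063], t=(1.4412, 1.2665, 1.5625)
after S2 (triangulate): (1.0362, 0.5176, 0.5203)
after S3 (kf_track): (0.1820, 0.1625, 0.8823)

result = (0.1820, 0.1625, 0.8823)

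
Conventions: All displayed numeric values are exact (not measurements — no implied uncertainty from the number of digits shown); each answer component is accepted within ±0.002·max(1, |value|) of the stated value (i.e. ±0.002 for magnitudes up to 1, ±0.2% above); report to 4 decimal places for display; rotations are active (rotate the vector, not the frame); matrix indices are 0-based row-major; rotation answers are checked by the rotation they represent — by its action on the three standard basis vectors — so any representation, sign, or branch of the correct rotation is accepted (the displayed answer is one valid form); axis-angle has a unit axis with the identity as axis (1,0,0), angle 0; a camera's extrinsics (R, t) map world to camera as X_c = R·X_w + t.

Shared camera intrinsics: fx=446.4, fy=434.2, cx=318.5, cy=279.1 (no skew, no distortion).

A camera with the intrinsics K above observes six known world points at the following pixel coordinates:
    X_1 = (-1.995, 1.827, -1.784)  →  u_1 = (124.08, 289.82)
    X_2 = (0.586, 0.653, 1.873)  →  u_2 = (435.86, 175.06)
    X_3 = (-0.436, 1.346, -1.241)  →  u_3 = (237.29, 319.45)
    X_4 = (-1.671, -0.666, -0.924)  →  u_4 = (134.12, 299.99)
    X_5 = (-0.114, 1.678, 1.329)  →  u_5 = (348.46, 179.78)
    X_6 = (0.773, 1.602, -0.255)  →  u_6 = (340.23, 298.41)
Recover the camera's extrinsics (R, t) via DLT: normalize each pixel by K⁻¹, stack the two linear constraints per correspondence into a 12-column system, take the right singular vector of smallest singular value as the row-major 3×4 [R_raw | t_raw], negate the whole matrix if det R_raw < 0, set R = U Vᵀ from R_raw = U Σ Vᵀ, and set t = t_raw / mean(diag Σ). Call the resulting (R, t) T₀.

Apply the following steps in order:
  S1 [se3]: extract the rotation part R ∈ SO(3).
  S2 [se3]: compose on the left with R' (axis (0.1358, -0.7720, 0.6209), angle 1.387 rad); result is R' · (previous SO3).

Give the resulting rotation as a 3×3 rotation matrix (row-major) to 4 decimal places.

rotation (matrix) = ((-0.3627, -0.5269, 0.7686), (0.6266, -0.7484, -0.2174), (0.6898, 0.4028, 0.6016))

source (pnp_recover): camera pose = R=[0.8281 -0.1635 0.5361; 0.4941 -0.2386 -0.8360; 0.2646 0.9573 -0.1168], t=(0.0899, 0.0900, 5.0402)
after S1 (rot_of_se3): [0.8281 -0.1635 0.5361; 0.4941 -0.2386 -0.8360; 0.2646 0.9573 -0.1168]
after S2 (compose_so3): [-0.3627 -0.5269 0.7686; 0.6266 -0.7484 -0.2174; 0.6898 0.4028 0.6016]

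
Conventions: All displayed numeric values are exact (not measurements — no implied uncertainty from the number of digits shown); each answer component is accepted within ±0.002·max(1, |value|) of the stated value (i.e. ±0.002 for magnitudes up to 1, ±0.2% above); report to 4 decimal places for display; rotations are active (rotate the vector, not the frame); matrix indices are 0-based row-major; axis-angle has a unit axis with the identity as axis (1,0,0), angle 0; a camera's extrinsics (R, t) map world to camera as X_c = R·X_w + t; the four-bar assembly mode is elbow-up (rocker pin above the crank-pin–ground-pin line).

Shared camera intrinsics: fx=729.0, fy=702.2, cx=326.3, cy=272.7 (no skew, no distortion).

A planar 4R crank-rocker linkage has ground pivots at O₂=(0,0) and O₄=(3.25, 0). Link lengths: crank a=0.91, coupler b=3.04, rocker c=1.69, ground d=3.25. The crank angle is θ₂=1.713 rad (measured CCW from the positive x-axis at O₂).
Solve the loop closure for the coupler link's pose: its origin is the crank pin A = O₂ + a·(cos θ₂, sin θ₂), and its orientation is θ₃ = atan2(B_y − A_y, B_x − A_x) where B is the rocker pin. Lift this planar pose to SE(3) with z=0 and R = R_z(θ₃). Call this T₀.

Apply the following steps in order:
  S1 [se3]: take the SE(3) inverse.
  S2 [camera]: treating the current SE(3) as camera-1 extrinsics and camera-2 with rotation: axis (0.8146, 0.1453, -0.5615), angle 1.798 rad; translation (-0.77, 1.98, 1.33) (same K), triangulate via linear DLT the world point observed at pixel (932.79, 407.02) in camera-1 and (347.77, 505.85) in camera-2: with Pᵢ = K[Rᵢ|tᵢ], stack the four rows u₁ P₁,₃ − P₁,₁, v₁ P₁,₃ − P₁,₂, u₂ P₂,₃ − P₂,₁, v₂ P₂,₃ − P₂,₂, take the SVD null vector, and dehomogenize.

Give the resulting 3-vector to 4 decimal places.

source (fourbar_fk): coupler pose = R=[0.9704 -0.2414 0.0000; 0.2414 0.9704 0.0000; 0.0000 0.0000 1.0000], t=(-0.1290, 0.9008, 0.0000)
after S1 (invert_se3): R=[0.9704 0.2414 0.0000; -0.2414 0.9704 0.0000; 0.0000 0.0000 1.0000], t=(-0.0923, -0.9053, 0.0000)
after S2 (triangulate): (0.5901, 1.2659, 0.9447)

result = (0.5901, 1.2659, 0.9447)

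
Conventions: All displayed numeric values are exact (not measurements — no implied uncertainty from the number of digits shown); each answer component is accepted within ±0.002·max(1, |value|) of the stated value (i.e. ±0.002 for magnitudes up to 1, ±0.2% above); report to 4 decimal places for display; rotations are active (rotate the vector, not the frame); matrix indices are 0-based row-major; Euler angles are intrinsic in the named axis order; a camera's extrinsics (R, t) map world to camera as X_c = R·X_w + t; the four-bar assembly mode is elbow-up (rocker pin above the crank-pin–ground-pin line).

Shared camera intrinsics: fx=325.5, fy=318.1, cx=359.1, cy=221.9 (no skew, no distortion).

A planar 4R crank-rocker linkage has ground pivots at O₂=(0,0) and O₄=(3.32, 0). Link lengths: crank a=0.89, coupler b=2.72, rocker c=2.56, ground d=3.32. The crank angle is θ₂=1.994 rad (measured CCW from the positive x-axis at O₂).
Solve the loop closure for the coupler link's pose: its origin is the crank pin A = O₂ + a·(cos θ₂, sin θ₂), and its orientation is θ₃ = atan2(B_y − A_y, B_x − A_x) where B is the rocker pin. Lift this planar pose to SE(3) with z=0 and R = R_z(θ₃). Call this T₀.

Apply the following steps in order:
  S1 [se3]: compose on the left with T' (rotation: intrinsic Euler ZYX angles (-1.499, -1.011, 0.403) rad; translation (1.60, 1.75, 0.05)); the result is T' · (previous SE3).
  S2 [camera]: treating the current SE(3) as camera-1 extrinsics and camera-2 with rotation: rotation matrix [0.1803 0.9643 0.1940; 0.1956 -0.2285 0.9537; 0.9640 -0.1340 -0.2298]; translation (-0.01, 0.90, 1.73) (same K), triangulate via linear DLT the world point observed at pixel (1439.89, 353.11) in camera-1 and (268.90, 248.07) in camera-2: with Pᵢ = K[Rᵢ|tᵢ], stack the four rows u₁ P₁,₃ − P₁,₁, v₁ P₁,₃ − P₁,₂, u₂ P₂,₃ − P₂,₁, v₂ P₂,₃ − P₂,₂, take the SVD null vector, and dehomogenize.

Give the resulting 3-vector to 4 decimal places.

source (fourbar_fk): coupler pose = R=[0.8635 -0.5043 0.0000; 0.5043 0.8635 0.0000; 0.0000 0.0000 1.0000], t=(-0.3655, 0.8115, 0.0000)
after S1 (compose_se3): R=[0.4836 0.7525 -0.4471; -0.2569 0.6103 0.7493; 0.8367 -0.2475 0.4885], t=(2.3113, 2.2661, -0.0907)
after S2 (triangulate): (1.4892, -1.0572, -1.1934)

result = (1.4892, -1.0572, -1.1934)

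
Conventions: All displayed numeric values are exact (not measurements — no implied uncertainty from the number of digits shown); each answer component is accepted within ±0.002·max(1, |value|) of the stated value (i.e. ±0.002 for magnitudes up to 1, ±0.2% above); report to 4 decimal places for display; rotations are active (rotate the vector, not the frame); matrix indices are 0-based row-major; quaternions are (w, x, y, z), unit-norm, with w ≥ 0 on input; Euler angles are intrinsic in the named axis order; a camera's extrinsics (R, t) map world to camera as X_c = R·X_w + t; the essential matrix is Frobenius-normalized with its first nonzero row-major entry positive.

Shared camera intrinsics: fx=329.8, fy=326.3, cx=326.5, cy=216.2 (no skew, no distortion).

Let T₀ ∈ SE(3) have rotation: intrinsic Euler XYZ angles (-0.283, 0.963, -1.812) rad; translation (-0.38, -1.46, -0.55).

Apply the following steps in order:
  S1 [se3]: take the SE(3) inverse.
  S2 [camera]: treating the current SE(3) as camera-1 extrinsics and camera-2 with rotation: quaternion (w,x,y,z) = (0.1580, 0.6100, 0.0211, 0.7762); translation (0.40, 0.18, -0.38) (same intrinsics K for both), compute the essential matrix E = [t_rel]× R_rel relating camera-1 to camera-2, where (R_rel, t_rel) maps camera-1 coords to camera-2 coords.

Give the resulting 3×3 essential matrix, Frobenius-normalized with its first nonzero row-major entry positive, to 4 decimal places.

matrix = [0.1952 0.4306 0.5166; -0.2629 0.2694 -0.2298; -0.2936 0.4441 -0.1779]

after S1 (invert_se3): R=[-0.1364 -0.8777 0.4594; 0.5545 -0.4520 -0.6987; 0.8209 0.1595 0.5483], t=(-1.0805, -0.8334, 0.8463)
after S2 (essential): [0.1952 0.4306 0.5166; -0.2629 0.2694 -0.2298; -0.2936 0.4441 -0.1779]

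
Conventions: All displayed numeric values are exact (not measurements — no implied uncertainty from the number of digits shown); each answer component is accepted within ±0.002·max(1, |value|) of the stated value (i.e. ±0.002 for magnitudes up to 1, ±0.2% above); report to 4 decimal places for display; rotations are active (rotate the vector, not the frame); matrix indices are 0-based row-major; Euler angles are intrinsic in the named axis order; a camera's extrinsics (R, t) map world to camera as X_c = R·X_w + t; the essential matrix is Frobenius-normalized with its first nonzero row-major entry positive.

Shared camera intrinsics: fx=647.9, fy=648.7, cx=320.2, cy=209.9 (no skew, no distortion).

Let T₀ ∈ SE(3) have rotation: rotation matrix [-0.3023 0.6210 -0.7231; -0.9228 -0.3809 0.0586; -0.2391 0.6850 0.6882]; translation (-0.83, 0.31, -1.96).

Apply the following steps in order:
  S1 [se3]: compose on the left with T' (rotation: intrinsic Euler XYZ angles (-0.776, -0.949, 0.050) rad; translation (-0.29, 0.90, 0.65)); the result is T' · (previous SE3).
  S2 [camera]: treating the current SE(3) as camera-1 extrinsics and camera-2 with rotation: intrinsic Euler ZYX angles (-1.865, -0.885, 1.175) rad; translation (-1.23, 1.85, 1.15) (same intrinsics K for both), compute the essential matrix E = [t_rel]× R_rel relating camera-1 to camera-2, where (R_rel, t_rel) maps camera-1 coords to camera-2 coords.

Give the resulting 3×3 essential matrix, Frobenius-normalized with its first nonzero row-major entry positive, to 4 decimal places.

matrix = [0.1001 -0.5516 0.3581; 0.1890 0.0718 0.4158; -0.1950 -0.4316 -0.3455]

after S1 (compose_se3): R=[0.0453 -0.1844 -0.9818; -0.9117 0.3941 -0.1161; 0.4083 0.9004 -0.1503], t=(0.8113, -0.1891, -0.8426)
after S2 (essential): [0.1001 -0.5516 0.3581; 0.1890 0.0718 0.4158; -0.1950 -0.4316 -0.3455]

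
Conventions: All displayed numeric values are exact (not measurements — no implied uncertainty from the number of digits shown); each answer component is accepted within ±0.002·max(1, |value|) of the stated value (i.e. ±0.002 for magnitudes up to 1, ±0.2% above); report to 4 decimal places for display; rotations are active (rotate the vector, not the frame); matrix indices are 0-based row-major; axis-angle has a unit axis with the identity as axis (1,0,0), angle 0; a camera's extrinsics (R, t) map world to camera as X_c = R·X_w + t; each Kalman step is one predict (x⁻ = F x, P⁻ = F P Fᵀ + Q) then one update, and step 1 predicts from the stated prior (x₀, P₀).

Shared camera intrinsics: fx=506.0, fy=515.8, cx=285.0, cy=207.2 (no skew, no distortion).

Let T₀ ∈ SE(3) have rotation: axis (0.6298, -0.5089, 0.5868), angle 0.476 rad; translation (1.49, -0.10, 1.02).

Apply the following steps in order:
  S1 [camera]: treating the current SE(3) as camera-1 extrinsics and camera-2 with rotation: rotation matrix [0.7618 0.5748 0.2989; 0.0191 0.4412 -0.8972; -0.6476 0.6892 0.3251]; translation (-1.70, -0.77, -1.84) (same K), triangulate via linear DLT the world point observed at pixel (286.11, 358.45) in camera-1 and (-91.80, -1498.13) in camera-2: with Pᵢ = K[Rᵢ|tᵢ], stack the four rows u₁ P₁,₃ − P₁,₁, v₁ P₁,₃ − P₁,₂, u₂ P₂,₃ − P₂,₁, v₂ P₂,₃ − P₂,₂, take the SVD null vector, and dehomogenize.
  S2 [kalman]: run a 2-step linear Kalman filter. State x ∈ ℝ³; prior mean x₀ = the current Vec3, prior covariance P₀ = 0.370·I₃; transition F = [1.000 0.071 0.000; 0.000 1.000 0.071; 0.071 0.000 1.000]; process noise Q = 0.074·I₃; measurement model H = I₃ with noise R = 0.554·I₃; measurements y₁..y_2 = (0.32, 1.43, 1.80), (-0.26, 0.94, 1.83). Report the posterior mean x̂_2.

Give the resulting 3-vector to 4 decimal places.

result = (-0.0897, 1.5731, 1.8361)

after S1 (triangulate): (-0.5367, 1.9713, 1.9880)
after S2 (kf_track): (-0.0897, 1.5731, 1.8361)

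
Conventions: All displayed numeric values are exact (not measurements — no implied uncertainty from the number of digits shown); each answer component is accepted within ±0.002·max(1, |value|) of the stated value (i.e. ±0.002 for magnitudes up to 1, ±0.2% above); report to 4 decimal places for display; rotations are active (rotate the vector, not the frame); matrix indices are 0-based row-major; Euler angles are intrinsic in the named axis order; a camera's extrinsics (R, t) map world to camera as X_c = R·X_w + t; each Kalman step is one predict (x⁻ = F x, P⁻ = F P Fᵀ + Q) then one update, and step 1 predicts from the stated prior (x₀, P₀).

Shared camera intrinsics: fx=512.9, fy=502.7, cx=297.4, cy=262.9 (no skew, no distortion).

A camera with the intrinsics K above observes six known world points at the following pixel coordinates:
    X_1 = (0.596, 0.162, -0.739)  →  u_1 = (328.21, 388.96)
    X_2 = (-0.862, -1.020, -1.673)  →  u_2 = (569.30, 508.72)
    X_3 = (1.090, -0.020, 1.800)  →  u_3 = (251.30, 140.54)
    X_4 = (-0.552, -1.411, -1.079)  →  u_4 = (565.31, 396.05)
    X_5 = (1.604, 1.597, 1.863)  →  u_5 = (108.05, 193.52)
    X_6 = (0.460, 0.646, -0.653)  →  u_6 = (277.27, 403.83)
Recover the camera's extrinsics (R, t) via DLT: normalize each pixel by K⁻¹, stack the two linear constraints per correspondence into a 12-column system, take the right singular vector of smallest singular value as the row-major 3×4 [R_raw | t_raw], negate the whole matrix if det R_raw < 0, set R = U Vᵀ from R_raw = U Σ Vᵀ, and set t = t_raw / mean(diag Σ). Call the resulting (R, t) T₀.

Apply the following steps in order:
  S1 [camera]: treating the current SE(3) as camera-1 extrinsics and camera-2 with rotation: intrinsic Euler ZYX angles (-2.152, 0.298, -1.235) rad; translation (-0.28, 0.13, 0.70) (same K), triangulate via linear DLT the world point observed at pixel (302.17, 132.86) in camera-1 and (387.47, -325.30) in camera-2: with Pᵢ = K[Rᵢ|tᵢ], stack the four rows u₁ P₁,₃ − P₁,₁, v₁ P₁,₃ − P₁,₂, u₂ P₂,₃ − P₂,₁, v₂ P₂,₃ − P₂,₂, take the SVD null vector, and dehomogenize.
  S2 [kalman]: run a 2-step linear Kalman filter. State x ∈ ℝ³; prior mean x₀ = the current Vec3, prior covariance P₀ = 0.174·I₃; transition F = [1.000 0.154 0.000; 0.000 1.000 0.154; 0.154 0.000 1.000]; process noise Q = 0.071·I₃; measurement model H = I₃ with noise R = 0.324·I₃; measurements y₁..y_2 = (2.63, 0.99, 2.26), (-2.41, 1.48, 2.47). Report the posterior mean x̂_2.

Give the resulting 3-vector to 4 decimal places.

result = (0.1104, 0.8570, 2.2855)

source (pnp_recover): camera pose = R=[-0.0929 -0.9341 -0.3447; -0.0279 0.3485 -0.9369; 0.9953 -0.0774 -0.0585], t=(0.2401, 0.4702, 4.1716)
after S1 (triangulate): (0.9368, -0.5058, 1.6788)
after S2 (kf_track): (0.1104, 0.8570, 2.2855)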